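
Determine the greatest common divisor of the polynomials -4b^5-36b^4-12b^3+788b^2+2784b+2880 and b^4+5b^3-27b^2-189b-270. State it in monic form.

Repeated division with remainder:
  -4b^5-36b^4-12b^3+788b^2+2784b+2880 = (-4b-16)(b^4+5b^3-27b^2-189b-270) + (-40b^3-400b^2-1320b-1440)
  b^4+5b^3-27b^2-189b-270 = (-(1/40)b+1/8)(-40b^3-400b^2-1320b-1440) + (-10b^2-60b-90)
  -40b^3-400b^2-1320b-1440 = (4b+16)(-10b^2-60b-90) + (0)
Last nonzero remainder: -10b^2-60b-90. Dividing through by -10 gives the monic gcd b^2+6b+9.

b^2+6b+9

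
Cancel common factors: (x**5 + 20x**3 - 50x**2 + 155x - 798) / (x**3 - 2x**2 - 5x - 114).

(x**3 - 4x**2 + 17x - 42)/(x - 6)

By polynomial division,
  x**5 + 20x**3 - 50x**2 + 155x - 798 = (x**2 + 2x + 29)(x**3 - 2x**2 - 5x - 114) + (132x**2 + 528x + 2508)
  x**3 - 2x**2 - 5x - 114 = ((1/132)x - 1/22)(132x**2 + 528x + 2508) + (0)
Last nonzero remainder: 132x**2 + 528x + 2508. Dividing through by 132 gives the monic gcd x**2 + 4x + 19.
Cancel x**2 + 4x + 19 from numerator and denominator to get the reduced form.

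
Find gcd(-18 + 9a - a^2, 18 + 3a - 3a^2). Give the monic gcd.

-3 + a

By polynomial division,
  -a^2 + 9a - 18 = (1/3)(-3a^2 + 3a + 18) + (8a - 24)
  -3a^2 + 3a + 18 = (-(3/8)a - 3/4)(8a - 24) + (0)
Last nonzero remainder: 8a - 24. Dividing through by 8 gives the monic gcd a - 3.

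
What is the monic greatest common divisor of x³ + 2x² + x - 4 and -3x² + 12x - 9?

x - 1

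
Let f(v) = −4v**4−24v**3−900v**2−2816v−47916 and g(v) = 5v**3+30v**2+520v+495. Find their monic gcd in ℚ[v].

By polynomial division,
  −4v**4−24v**3−900v**2−2816v−47916 = (−(4/5)v)(5v**3+30v**2+520v+495) + (−484v**2−2420v−47916)
  5v**3+30v**2+520v+495 = (−(5/484)v−5/484)(−484v**2−2420v−47916) + (0)
Last nonzero remainder: −484v**2−2420v−47916. Dividing through by −484 gives the monic gcd v**2+5v+99.

v**2+5v+99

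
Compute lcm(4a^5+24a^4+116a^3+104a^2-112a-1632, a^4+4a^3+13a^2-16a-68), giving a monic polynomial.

Apply the Euclidean algorithm:
  4a^5+24a^4+116a^3+104a^2-112a-1632 = (4a+8)(a^4+4a^3+13a^2-16a-68) + (32a^3+64a^2+288a-1088)
  a^4+4a^3+13a^2-16a-68 = ((1/32)a+1/16)(32a^3+64a^2+288a-1088) + (0)
Last nonzero remainder: 32a^3+64a^2+288a-1088. Dividing through by 32 gives the monic gcd a^3+2a^2+9a-34.
Then lcm(f, g) = f·g / gcd(f, g); expanding and making the result monic gives the answer.

a^6+8a^5+41a^4+84a^3+24a^2-464a-816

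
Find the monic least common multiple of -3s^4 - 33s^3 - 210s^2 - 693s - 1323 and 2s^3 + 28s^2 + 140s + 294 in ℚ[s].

s^5 + 18s^4 + 147s^3 + 721s^2 + 2058s + 3087

Apply the Euclidean algorithm:
  -3s^4 - 33s^3 - 210s^2 - 693s - 1323 = (-(3/2)s + 9/2)(2s^3 + 28s^2 + 140s + 294) + (-126s^2 - 882s - 2646)
  2s^3 + 28s^2 + 140s + 294 = (-(1/63)s - 1/9)(-126s^2 - 882s - 2646) + (0)
Last nonzero remainder: -126s^2 - 882s - 2646. Dividing through by -126 gives the monic gcd s^2 + 7s + 21.
Then lcm(f, g) = f·g / gcd(f, g); expanding and making the result monic gives the answer.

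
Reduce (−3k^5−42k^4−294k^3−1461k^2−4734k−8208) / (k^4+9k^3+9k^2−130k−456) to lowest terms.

By polynomial division,
  −3k^5−42k^4−294k^3−1461k^2−4734k−8208 = (−3k−15)(k^4+9k^3+9k^2−130k−456) + (−132k^3−1716k^2−8052k−15048)
  k^4+9k^3+9k^2−130k−456 = (−(1/132)k+1/33)(−132k^3−1716k^2−8052k−15048) + (0)
Last nonzero remainder: −132k^3−1716k^2−8052k−15048. Dividing through by −132 gives the monic gcd k^3+13k^2+61k+114.
Cancel k^3+13k^2+61k+114 from numerator and denominator to get the reduced form.

(−3k^2−3k−72)/(k−4)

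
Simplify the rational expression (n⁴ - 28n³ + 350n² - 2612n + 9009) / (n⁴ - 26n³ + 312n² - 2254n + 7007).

(n - 9)/(n - 7)

Apply the Euclidean algorithm:
  n⁴ - 28n³ + 350n² - 2612n + 9009 = (n⁴ - 26n³ + 312n² - 2254n + 7007) + (-2n³ + 38n² - 358n + 2002)
  n⁴ - 26n³ + 312n² - 2254n + 7007 = (-(1/2)n + 7/2)(-2n³ + 38n² - 358n + 2002) + (0)
Last nonzero remainder: -2n³ + 38n² - 358n + 2002. Dividing through by -2 gives the monic gcd n³ - 19n² + 179n - 1001.
Cancel n³ - 19n² + 179n - 1001 from numerator and denominator to get the reduced form.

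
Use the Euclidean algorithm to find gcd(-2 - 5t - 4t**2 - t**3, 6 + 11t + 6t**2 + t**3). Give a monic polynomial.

2 + 3t + t**2

Repeated division with remainder:
  -t**3 - 4t**2 - 5t - 2 = (-1)(t**3 + 6t**2 + 11t + 6) + (2t**2 + 6t + 4)
  t**3 + 6t**2 + 11t + 6 = ((1/2)t + 3/2)(2t**2 + 6t + 4) + (0)
Last nonzero remainder: 2t**2 + 6t + 4. Dividing through by 2 gives the monic gcd t**2 + 3t + 2.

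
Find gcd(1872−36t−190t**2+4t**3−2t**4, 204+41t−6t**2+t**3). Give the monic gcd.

3+t

By polynomial division,
  −2t**4+4t**3−190t**2−36t+1872 = (−2t−8)(t**3−6t**2+41t+204) + (−156t**2+700t+3504)
  t**3−6t**2+41t+204 = (−(1/156)t+59/6084)(−156t**2+700t+3504) + ((86200/1521)t+86200/507)
  −156t**2+700t+3504 = (−(59319/21550)t+222066/10775)((86200/1521)t+86200/507) + (0)
Last nonzero remainder: (86200/1521)t+86200/507. Dividing through by 86200/1521 gives the monic gcd t+3.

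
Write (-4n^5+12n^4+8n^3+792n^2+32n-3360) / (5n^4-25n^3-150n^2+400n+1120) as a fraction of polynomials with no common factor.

(-4n^3-8n^2-88n+240)/(5n^2-80)

Repeated division with remainder:
  -4n^5+12n^4+8n^3+792n^2+32n-3360 = (-(4/5)n-8/5)(5n^4-25n^3-150n^2+400n+1120) + (-152n^3+872n^2+1568n-1568)
  5n^4-25n^3-150n^2+400n+1120 = (-(5/152)n-35/1444)(-152n^3+872n^2+1568n-1568) + (-(27900/361)n^2+(139500/361)n+390600/361)
  -152n^3+872n^2+1568n-1568 = ((13718/6975)n-10108/6975)(-(27900/361)n^2+(139500/361)n+390600/361) + (0)
Last nonzero remainder: -(27900/361)n^2+(139500/361)n+390600/361. Dividing through by -27900/361 gives the monic gcd n^2-5n-14.
Cancel n^2-5n-14 from numerator and denominator to get the reduced form.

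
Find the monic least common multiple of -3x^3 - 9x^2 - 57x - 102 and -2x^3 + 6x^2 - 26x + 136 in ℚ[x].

x^4 - x^3 + 7x^2 - 42x - 136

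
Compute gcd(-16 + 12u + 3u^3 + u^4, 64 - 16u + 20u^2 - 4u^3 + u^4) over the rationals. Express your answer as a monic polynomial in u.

4 + u^2

Euclidean algorithm in ℚ[u]:
  u^4 + 3u^3 + 12u - 16 = (u^4 - 4u^3 + 20u^2 - 16u + 64) + (7u^3 - 20u^2 + 28u - 80)
  u^4 - 4u^3 + 20u^2 - 16u + 64 = ((1/7)u - 8/49)(7u^3 - 20u^2 + 28u - 80) + ((624/49)u^2 + 2496/49)
  7u^3 - 20u^2 + 28u - 80 = ((343/624)u - 245/156)((624/49)u^2 + 2496/49) + (0)
Last nonzero remainder: (624/49)u^2 + 2496/49. Dividing through by 624/49 gives the monic gcd u^2 + 4.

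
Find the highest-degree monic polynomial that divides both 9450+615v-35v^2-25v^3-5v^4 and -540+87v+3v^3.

45+4v+v^2

Apply the Euclidean algorithm:
  -5v^4-25v^3-35v^2+615v+9450 = (-(5/3)v-25/3)(3v^3+87v-540) + (110v^2+440v+4950)
  3v^3+87v-540 = ((3/110)v-6/55)(110v^2+440v+4950) + (0)
Last nonzero remainder: 110v^2+440v+4950. Dividing through by 110 gives the monic gcd v^2+4v+45.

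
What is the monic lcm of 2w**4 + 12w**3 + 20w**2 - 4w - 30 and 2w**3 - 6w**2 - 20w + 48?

Euclidean algorithm in ℚ[w]:
  2w**4 + 12w**3 + 20w**2 - 4w - 30 = (w + 9)(2w**3 - 6w**2 - 20w + 48) + (94w**2 + 128w - 462)
  2w**3 - 6w**2 - 20w + 48 = ((1/47)w - 205/2209)(94w**2 + 128w - 462) + ((3774/2209)w + 11322/2209)
  94w**2 + 128w - 462 = ((103823/1887)w - 170093/1887)((3774/2209)w + 11322/2209) + (0)
Last nonzero remainder: (3774/2209)w + 11322/2209. Dividing through by 3774/2209 gives the monic gcd w + 3.
Then lcm(f, g) = f·g / gcd(f, g); expanding and making the result monic gives the answer.

w**6 - 18w**4 - 14w**3 + 77w**2 + 74w - 120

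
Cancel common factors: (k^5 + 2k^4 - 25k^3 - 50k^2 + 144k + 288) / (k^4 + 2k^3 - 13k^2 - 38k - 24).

(k^2 + k - 12)/(k + 1)

By polynomial division,
  k^5 + 2k^4 - 25k^3 - 50k^2 + 144k + 288 = (k)(k^4 + 2k^3 - 13k^2 - 38k - 24) + (-12k^3 - 12k^2 + 168k + 288)
  k^4 + 2k^3 - 13k^2 - 38k - 24 = (-(1/12)k - 1/12)(-12k^3 - 12k^2 + 168k + 288) + (0)
Last nonzero remainder: -12k^3 - 12k^2 + 168k + 288. Dividing through by -12 gives the monic gcd k^3 + k^2 - 14k - 24.
Cancel k^3 + k^2 - 14k - 24 from numerator and denominator to get the reduced form.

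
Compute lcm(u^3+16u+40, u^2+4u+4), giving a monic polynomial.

Repeated division with remainder:
  u^3+16u+40 = (u-4)(u^2+4u+4) + (28u+56)
  u^2+4u+4 = ((1/28)u+1/14)(28u+56) + (0)
Last nonzero remainder: 28u+56. Dividing through by 28 gives the monic gcd u+2.
Then lcm(f, g) = f·g / gcd(f, g); expanding and making the result monic gives the answer.

u^4+2u^3+16u^2+72u+80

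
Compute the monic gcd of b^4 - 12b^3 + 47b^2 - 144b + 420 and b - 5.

Repeated division with remainder:
  b^4 - 12b^3 + 47b^2 - 144b + 420 = (b^3 - 7b^2 + 12b - 84)(b - 5) + (0)
The last nonzero remainder b - 5 is already monic.

b - 5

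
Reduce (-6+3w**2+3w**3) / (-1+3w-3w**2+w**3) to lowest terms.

Apply the Euclidean algorithm:
  3w**3+3w**2-6 = (3)(w**3-3w**2+3w-1) + (12w**2-9w-3)
  w**3-3w**2+3w-1 = ((1/12)w-3/16)(12w**2-9w-3) + ((25/16)w-25/16)
  12w**2-9w-3 = ((192/25)w+48/25)((25/16)w-25/16) + (0)
Last nonzero remainder: (25/16)w-25/16. Dividing through by 25/16 gives the monic gcd w-1.
Cancel w-1 from numerator and denominator to get the reduced form.

(6+6w+3w**2)/(1-2w+w**2)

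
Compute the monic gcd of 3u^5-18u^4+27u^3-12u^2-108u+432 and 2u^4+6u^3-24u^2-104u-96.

u^2-2u-8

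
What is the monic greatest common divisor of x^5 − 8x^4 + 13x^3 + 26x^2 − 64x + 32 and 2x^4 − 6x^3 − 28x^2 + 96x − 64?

x^2 − 5x + 4

Apply the Euclidean algorithm:
  x^5 − 8x^4 + 13x^3 + 26x^2 − 64x + 32 = ((1/2)x − 5/2)(2x^4 − 6x^3 − 28x^2 + 96x − 64) + (12x^3 − 92x^2 + 208x − 128)
  2x^4 − 6x^3 − 28x^2 + 96x − 64 = ((1/6)x + 7/9)(12x^3 − 92x^2 + 208x − 128) + ((80/9)x^2 − (400/9)x + 320/9)
  12x^3 − 92x^2 + 208x − 128 = ((27/20)x − 18/5)((80/9)x^2 − (400/9)x + 320/9) + (0)
Last nonzero remainder: (80/9)x^2 − (400/9)x + 320/9. Dividing through by 80/9 gives the monic gcd x^2 − 5x + 4.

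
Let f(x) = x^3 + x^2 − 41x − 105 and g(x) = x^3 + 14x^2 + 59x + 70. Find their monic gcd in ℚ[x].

Apply the Euclidean algorithm:
  x^3 + x^2 − 41x − 105 = (x^3 + 14x^2 + 59x + 70) + (−13x^2 − 100x − 175)
  x^3 + 14x^2 + 59x + 70 = (−(1/13)x − 82/169)(−13x^2 − 100x − 175) + (−(504/169)x − 2520/169)
  −13x^2 − 100x − 175 = ((2197/504)x + 845/72)(−(504/169)x − 2520/169) + (0)
Last nonzero remainder: −(504/169)x − 2520/169. Dividing through by −504/169 gives the monic gcd x + 5.

x + 5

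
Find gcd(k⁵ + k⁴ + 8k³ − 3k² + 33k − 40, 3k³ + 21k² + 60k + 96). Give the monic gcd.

k² + 3k + 8

Repeated division with remainder:
  k⁵ + k⁴ + 8k³ − 3k² + 33k − 40 = ((1/3)k² − 2k + 10)(3k³ + 21k² + 60k + 96) + (−125k² − 375k − 1000)
  3k³ + 21k² + 60k + 96 = (−(3/125)k − 12/125)(−125k² − 375k − 1000) + (0)
Last nonzero remainder: −125k² − 375k − 1000. Dividing through by −125 gives the monic gcd k² + 3k + 8.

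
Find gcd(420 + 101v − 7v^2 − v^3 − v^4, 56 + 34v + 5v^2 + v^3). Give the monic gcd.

28 + 3v + v^2

Euclidean algorithm in ℚ[v]:
  −v^4 − v^3 − 7v^2 + 101v + 420 = (−v + 4)(v^3 + 5v^2 + 34v + 56) + (7v^2 + 21v + 196)
  v^3 + 5v^2 + 34v + 56 = ((1/7)v + 2/7)(7v^2 + 21v + 196) + (0)
Last nonzero remainder: 7v^2 + 21v + 196. Dividing through by 7 gives the monic gcd v^2 + 3v + 28.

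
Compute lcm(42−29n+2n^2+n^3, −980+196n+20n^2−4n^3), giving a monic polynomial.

By polynomial division,
  n^3+2n^2−29n+42 = (−1/4)(−4n^3+20n^2+196n−980) + (7n^2+20n−203)
  −4n^3+20n^2+196n−980 = (−(4/7)n+220/49)(7n^2+20n−203) + (−(480/49)n−480/7)
  7n^2+20n−203 = (−(343/480)n+1421/480)(−(480/49)n−480/7) + (0)
Last nonzero remainder: −(480/49)n−480/7. Dividing through by −480/49 gives the monic gcd n+7.
Then lcm(f, g) = f·g / gcd(f, g); expanding and making the result monic gives the answer.

1470−1519n+460n^2−18n^3−10n^4+n^5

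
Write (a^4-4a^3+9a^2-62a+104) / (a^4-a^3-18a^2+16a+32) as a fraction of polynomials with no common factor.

(a^2+2a+13)/(a^2+5a+4)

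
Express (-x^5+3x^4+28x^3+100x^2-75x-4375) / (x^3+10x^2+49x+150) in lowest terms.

(-x^3+7x^2+25x-175)/(x+6)

Apply the Euclidean algorithm:
  -x^5+3x^4+28x^3+100x^2-75x-4375 = (-x^2+13x-53)(x^3+10x^2+49x+150) + (143x^2+572x+3575)
  x^3+10x^2+49x+150 = ((1/143)x+6/143)(143x^2+572x+3575) + (0)
Last nonzero remainder: 143x^2+572x+3575. Dividing through by 143 gives the monic gcd x^2+4x+25.
Cancel x^2+4x+25 from numerator and denominator to get the reduced form.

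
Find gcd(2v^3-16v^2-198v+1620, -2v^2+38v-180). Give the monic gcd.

By polynomial division,
  2v^3-16v^2-198v+1620 = (-v-11)(-2v^2+38v-180) + (40v-360)
  -2v^2+38v-180 = (-(1/20)v+1/2)(40v-360) + (0)
Last nonzero remainder: 40v-360. Dividing through by 40 gives the monic gcd v-9.

v-9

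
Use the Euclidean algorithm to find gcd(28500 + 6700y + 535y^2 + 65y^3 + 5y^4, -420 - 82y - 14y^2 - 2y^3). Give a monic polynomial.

6 + y

Euclidean algorithm in ℚ[y]:
  5y^4 + 65y^3 + 535y^2 + 6700y + 28500 = (-(5/2)y - 15)(-2y^3 - 14y^2 - 82y - 420) + (120y^2 + 4420y + 22200)
  -2y^3 - 14y^2 - 82y - 420 = (-(1/60)y + 179/360)(120y^2 + 4420y + 22200) + (-(34375/18)y - 34375/3)
  120y^2 + 4420y + 22200 = (-(432/6875)y - 2664/1375)(-(34375/18)y - 34375/3) + (0)
Last nonzero remainder: -(34375/18)y - 34375/3. Dividing through by -34375/18 gives the monic gcd y + 6.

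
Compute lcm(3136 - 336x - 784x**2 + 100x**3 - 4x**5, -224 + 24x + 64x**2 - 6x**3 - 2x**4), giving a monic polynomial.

3136 - 1120x - 700x**2 + 296x**3 - 25x**4 - 4x**5 + x**6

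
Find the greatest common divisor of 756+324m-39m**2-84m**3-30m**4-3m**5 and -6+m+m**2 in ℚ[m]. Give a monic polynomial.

Euclidean algorithm in ℚ[m]:
  -3m**5-30m**4-84m**3-39m**2+324m+756 = (-3m**3-27m**2-75m-126)(m**2+m-6) + (0)
The last nonzero remainder m**2+m-6 is already monic.

-6+m+m**2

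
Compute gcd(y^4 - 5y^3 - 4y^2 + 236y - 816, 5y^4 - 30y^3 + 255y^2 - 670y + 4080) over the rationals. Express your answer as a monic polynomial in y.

y^2 - 7y + 34

Euclidean algorithm in ℚ[y]:
  y^4 - 5y^3 - 4y^2 + 236y - 816 = (1/5)(5y^4 - 30y^3 + 255y^2 - 670y + 4080) + (y^3 - 55y^2 + 370y - 1632)
  5y^4 - 30y^3 + 255y^2 - 670y + 4080 = (5y + 245)(y^3 - 55y^2 + 370y - 1632) + (11880y^2 - 83160y + 403920)
  y^3 - 55y^2 + 370y - 1632 = ((1/11880)y - 2/495)(11880y^2 - 83160y + 403920) + (0)
Last nonzero remainder: 11880y^2 - 83160y + 403920. Dividing through by 11880 gives the monic gcd y^2 - 7y + 34.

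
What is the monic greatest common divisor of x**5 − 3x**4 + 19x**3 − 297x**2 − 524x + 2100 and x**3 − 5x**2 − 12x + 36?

x**2 + x − 6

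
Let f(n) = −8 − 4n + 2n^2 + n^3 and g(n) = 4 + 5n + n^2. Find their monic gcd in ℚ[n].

Apply the Euclidean algorithm:
  n^3 + 2n^2 − 4n − 8 = (n − 3)(n^2 + 5n + 4) + (7n + 4)
  n^2 + 5n + 4 = ((1/7)n + 31/49)(7n + 4) + (72/49)
  7n + 4 = ((343/72)n + 49/18)(72/49) + (0)
The last nonzero remainder is the constant 72/49, so the polynomials are coprime and gcd = 1.

1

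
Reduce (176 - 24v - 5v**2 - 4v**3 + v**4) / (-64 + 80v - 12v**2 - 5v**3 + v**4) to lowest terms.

(11 + 4v + v**2)/(-4 + 3v + v**2)

Repeated division with remainder:
  v**4 - 4v**3 - 5v**2 - 24v + 176 = (v**4 - 5v**3 - 12v**2 + 80v - 64) + (v**3 + 7v**2 - 104v + 240)
  v**4 - 5v**3 - 12v**2 + 80v - 64 = (v - 12)(v**3 + 7v**2 - 104v + 240) + (176v**2 - 1408v + 2816)
  v**3 + 7v**2 - 104v + 240 = ((1/176)v + 15/176)(176v**2 - 1408v + 2816) + (0)
Last nonzero remainder: 176v**2 - 1408v + 2816. Dividing through by 176 gives the monic gcd v**2 - 8v + 16.
Cancel v**2 - 8v + 16 from numerator and denominator to get the reduced form.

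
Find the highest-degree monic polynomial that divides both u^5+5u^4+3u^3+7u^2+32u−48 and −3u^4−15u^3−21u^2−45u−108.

u^3+2u^2+u+12

By polynomial division,
  u^5+5u^4+3u^3+7u^2+32u−48 = (−(1/3)u)(−3u^4−15u^3−21u^2−45u−108) + (−4u^3−8u^2−4u−48)
  −3u^4−15u^3−21u^2−45u−108 = ((3/4)u+9/4)(−4u^3−8u^2−4u−48) + (0)
Last nonzero remainder: −4u^3−8u^2−4u−48. Dividing through by −4 gives the monic gcd u^3+2u^2+u+12.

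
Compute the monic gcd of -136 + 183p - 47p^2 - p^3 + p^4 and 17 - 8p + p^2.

Repeated division with remainder:
  p^4 - p^3 - 47p^2 + 183p - 136 = (p^2 + 7p - 8)(p^2 - 8p + 17) + (0)
The last nonzero remainder p^2 - 8p + 17 is already monic.

17 - 8p + p^2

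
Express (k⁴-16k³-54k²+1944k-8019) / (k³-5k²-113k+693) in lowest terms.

(k²-18k+81)/(k-7)

Euclidean algorithm in ℚ[k]:
  k⁴-16k³-54k²+1944k-8019 = (k-11)(k³-5k²-113k+693) + (4k²+8k-396)
  k³-5k²-113k+693 = ((1/4)k-7/4)(4k²+8k-396) + (0)
Last nonzero remainder: 4k²+8k-396. Dividing through by 4 gives the monic gcd k²+2k-99.
Cancel k²+2k-99 from numerator and denominator to get the reduced form.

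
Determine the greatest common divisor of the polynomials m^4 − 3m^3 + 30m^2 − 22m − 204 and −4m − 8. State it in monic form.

m + 2

Repeated division with remainder:
  m^4 − 3m^3 + 30m^2 − 22m − 204 = (−(1/4)m^3 + (5/4)m^2 − 10m + 51/2)(−4m − 8) + (0)
Last nonzero remainder: −4m − 8. Dividing through by −4 gives the monic gcd m + 2.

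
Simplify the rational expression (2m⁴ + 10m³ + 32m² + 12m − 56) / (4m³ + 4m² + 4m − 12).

(m³ + 6m² + 22m + 28)/(2m² + 4m + 6)

Repeated division with remainder:
  2m⁴ + 10m³ + 32m² + 12m − 56 = ((1/2)m + 2)(4m³ + 4m² + 4m − 12) + (22m² + 10m − 32)
  4m³ + 4m² + 4m − 12 = ((2/11)m + 12/121)(22m² + 10m − 32) + ((1068/121)m − 1068/121)
  22m² + 10m − 32 = ((1331/534)m + 968/267)((1068/121)m − 1068/121) + (0)
Last nonzero remainder: (1068/121)m − 1068/121. Dividing through by 1068/121 gives the monic gcd m − 1.
Cancel m − 1 from numerator and denominator to get the reduced form.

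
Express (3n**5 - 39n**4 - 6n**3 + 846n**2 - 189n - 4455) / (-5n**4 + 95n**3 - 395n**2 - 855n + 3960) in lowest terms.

(-3n**2 + 6n + 45)/(5n - 40)

Apply the Euclidean algorithm:
  3n**5 - 39n**4 - 6n**3 + 846n**2 - 189n - 4455 = (-(3/5)n - 18/5)(-5n**4 + 95n**3 - 395n**2 - 855n + 3960) + (99n**3 - 1089n**2 - 891n + 9801)
  -5n**4 + 95n**3 - 395n**2 - 855n + 3960 = (-(5/99)n + 40/99)(99n**3 - 1089n**2 - 891n + 9801) + (0)
Last nonzero remainder: 99n**3 - 1089n**2 - 891n + 9801. Dividing through by 99 gives the monic gcd n**3 - 11n**2 - 9n + 99.
Cancel n**3 - 11n**2 - 9n + 99 from numerator and denominator to get the reduced form.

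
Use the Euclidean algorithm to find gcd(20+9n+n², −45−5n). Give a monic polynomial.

1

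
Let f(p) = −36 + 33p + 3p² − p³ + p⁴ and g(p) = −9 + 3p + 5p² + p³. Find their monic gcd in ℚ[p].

−3 + 2p + p²

By polynomial division,
  p⁴ − p³ + 3p² + 33p − 36 = (p − 6)(p³ + 5p² + 3p − 9) + (30p² + 60p − 90)
  p³ + 5p² + 3p − 9 = ((1/30)p + 1/10)(30p² + 60p − 90) + (0)
Last nonzero remainder: 30p² + 60p − 90. Dividing through by 30 gives the monic gcd p² + 2p − 3.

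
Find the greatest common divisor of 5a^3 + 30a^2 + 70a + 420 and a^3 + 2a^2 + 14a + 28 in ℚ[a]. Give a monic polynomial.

By polynomial division,
  5a^3 + 30a^2 + 70a + 420 = (5)(a^3 + 2a^2 + 14a + 28) + (20a^2 + 280)
  a^3 + 2a^2 + 14a + 28 = ((1/20)a + 1/10)(20a^2 + 280) + (0)
Last nonzero remainder: 20a^2 + 280. Dividing through by 20 gives the monic gcd a^2 + 14.

a^2 + 14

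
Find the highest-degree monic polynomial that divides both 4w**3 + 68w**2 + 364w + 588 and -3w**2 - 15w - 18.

w + 3

By polynomial division,
  4w**3 + 68w**2 + 364w + 588 = (-(4/3)w - 16)(-3w**2 - 15w - 18) + (100w + 300)
  -3w**2 - 15w - 18 = (-(3/100)w - 3/50)(100w + 300) + (0)
Last nonzero remainder: 100w + 300. Dividing through by 100 gives the monic gcd w + 3.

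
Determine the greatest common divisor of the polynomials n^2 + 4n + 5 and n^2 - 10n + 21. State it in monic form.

1

Apply the Euclidean algorithm:
  n^2 + 4n + 5 = (n^2 - 10n + 21) + (14n - 16)
  n^2 - 10n + 21 = ((1/14)n - 31/49)(14n - 16) + (533/49)
  14n - 16 = ((686/533)n - 784/533)(533/49) + (0)
The last nonzero remainder is the constant 533/49, so the polynomials are coprime and gcd = 1.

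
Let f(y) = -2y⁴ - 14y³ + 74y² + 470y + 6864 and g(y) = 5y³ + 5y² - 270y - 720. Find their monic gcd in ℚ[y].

Euclidean algorithm in ℚ[y]:
  -2y⁴ - 14y³ + 74y² + 470y + 6864 = (-(2/5)y - 12/5)(5y³ + 5y² - 270y - 720) + (-22y² - 466y + 5136)
  5y³ + 5y² - 270y - 720 = (-(5/22)y + 555/121)(-22y² - 466y + 5136) + ((367200/121)y - 2937600/121)
  -22y² - 466y + 5136 = (-(1331/183600)y - 12947/61200)((367200/121)y - 2937600/121) + (0)
Last nonzero remainder: (367200/121)y - 2937600/121. Dividing through by 367200/121 gives the monic gcd y - 8.

y - 8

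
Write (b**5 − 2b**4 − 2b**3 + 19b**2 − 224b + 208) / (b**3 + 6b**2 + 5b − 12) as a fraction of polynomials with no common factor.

(b**3 − 5b**2 + 17b − 52)/(b + 3)

Apply the Euclidean algorithm:
  b**5 − 2b**4 − 2b**3 + 19b**2 − 224b + 208 = (b**2 − 8b + 41)(b**3 + 6b**2 + 5b − 12) + (−175b**2 − 525b + 700)
  b**3 + 6b**2 + 5b − 12 = (−(1/175)b − 3/175)(−175b**2 − 525b + 700) + (0)
Last nonzero remainder: −175b**2 − 525b + 700. Dividing through by −175 gives the monic gcd b**2 + 3b − 4.
Cancel b**2 + 3b − 4 from numerator and denominator to get the reduced form.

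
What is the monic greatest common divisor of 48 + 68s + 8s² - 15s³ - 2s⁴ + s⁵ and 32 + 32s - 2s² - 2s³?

-4 - 3s + s²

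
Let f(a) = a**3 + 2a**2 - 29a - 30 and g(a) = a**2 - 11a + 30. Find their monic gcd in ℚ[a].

Euclidean algorithm in ℚ[a]:
  a**3 + 2a**2 - 29a - 30 = (a + 13)(a**2 - 11a + 30) + (84a - 420)
  a**2 - 11a + 30 = ((1/84)a - 1/14)(84a - 420) + (0)
Last nonzero remainder: 84a - 420. Dividing through by 84 gives the monic gcd a - 5.

a - 5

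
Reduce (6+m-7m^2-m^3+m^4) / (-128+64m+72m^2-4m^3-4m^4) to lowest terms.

Repeated division with remainder:
  m^4-m^3-7m^2+m+6 = (-1/4)(-4m^4-4m^3+72m^2+64m-128) + (-2m^3+11m^2+17m-26)
  -4m^4-4m^3+72m^2+64m-128 = (2m+13)(-2m^3+11m^2+17m-26) + (-105m^2-105m+210)
  -2m^3+11m^2+17m-26 = ((2/105)m-13/105)(-105m^2-105m+210) + (0)
Last nonzero remainder: -105m^2-105m+210. Dividing through by -105 gives the monic gcd m^2+m-2.
Cancel m^2+m-2 from numerator and denominator to get the reduced form.

(3+2m-m^2)/(-64+4m^2)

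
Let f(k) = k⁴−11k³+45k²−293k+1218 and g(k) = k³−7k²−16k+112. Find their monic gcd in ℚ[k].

k−7

Apply the Euclidean algorithm:
  k⁴−11k³+45k²−293k+1218 = (k−4)(k³−7k²−16k+112) + (33k²−469k+1666)
  k³−7k²−16k+112 = ((1/33)k+238/1089)(33k²−469k+1666) + ((39220/1089)k−274540/1089)
  33k²−469k+1666 = ((35937/39220)k−129591/19610)((39220/1089)k−274540/1089) + (0)
Last nonzero remainder: (39220/1089)k−274540/1089. Dividing through by 39220/1089 gives the monic gcd k−7.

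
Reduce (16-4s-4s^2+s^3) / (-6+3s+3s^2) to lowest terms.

Repeated division with remainder:
  s^3-4s^2-4s+16 = ((1/3)s-5/3)(3s^2+3s-6) + (3s+6)
  3s^2+3s-6 = (s-1)(3s+6) + (0)
Last nonzero remainder: 3s+6. Dividing through by 3 gives the monic gcd s+2.
Cancel s+2 from numerator and denominator to get the reduced form.

(8-6s+s^2)/(-3+3s)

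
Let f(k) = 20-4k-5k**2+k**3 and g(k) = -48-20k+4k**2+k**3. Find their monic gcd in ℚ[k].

2+k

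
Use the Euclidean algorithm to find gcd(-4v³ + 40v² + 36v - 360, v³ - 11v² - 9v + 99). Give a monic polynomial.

v² - 9

Euclidean algorithm in ℚ[v]:
  -4v³ + 40v² + 36v - 360 = (-4)(v³ - 11v² - 9v + 99) + (-4v² + 36)
  v³ - 11v² - 9v + 99 = (-(1/4)v + 11/4)(-4v² + 36) + (0)
Last nonzero remainder: -4v² + 36. Dividing through by -4 gives the monic gcd v² - 9.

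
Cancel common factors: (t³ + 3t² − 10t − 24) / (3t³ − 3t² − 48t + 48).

(t² − t − 6)/(3t² − 15t + 12)

By polynomial division,
  t³ + 3t² − 10t − 24 = (1/3)(3t³ − 3t² − 48t + 48) + (4t² + 6t − 40)
  3t³ − 3t² − 48t + 48 = ((3/4)t − 15/8)(4t² + 6t − 40) + (−(27/4)t − 27)
  4t² + 6t − 40 = (−(16/27)t + 40/27)(−(27/4)t − 27) + (0)
Last nonzero remainder: −(27/4)t − 27. Dividing through by −27/4 gives the monic gcd t + 4.
Cancel t + 4 from numerator and denominator to get the reduced form.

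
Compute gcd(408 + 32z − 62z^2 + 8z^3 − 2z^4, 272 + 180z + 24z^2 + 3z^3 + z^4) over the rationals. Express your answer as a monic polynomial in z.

Apply the Euclidean algorithm:
  −2z^4 + 8z^3 − 62z^2 + 32z + 408 = (−2)(z^4 + 3z^3 + 24z^2 + 180z + 272) + (14z^3 − 14z^2 + 392z + 952)
  z^4 + 3z^3 + 24z^2 + 180z + 272 = ((1/14)z + 2/7)(14z^3 − 14z^2 + 392z + 952) + (0)
Last nonzero remainder: 14z^3 − 14z^2 + 392z + 952. Dividing through by 14 gives the monic gcd z^3 − z^2 + 28z + 68.

68 + 28z − z^2 + z^3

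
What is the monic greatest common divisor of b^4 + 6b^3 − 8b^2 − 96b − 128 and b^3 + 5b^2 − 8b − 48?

b^2 + 8b + 16

Repeated division with remainder:
  b^4 + 6b^3 − 8b^2 − 96b − 128 = (b + 1)(b^3 + 5b^2 − 8b − 48) + (−5b^2 − 40b − 80)
  b^3 + 5b^2 − 8b − 48 = (−(1/5)b + 3/5)(−5b^2 − 40b − 80) + (0)
Last nonzero remainder: −5b^2 − 40b − 80. Dividing through by −5 gives the monic gcd b^2 + 8b + 16.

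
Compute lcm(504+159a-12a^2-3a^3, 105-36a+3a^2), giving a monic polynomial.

840+97a-73a^2-a^3+a^4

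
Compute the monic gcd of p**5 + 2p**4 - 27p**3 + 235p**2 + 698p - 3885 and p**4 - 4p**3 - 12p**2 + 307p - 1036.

p**3 - 12p + 259

Repeated division with remainder:
  p**5 + 2p**4 - 27p**3 + 235p**2 + 698p - 3885 = (p + 6)(p**4 - 4p**3 - 12p**2 + 307p - 1036) + (9p**3 - 108p + 2331)
  p**4 - 4p**3 - 12p**2 + 307p - 1036 = ((1/9)p - 4/9)(9p**3 - 108p + 2331) + (0)
Last nonzero remainder: 9p**3 - 108p + 2331. Dividing through by 9 gives the monic gcd p**3 - 12p + 259.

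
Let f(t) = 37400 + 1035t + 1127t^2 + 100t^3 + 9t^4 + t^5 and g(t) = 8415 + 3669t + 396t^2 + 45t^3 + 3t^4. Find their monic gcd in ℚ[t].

By polynomial division,
  t^5 + 9t^4 + 100t^3 + 1127t^2 + 1035t + 37400 = ((1/3)t − 2)(3t^4 + 45t^3 + 396t^2 + 3669t + 8415) + (58t^3 + 696t^2 + 5568t + 54230)
  3t^4 + 45t^3 + 396t^2 + 3669t + 8415 = ((3/58)t + 9/58)(58t^3 + 696t^2 + 5568t + 54230) + (0)
Last nonzero remainder: 58t^3 + 696t^2 + 5568t + 54230. Dividing through by 58 gives the monic gcd t^3 + 12t^2 + 96t + 935.

935 + 96t + 12t^2 + t^3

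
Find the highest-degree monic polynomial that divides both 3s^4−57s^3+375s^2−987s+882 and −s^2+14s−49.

s^2−14s+49

Apply the Euclidean algorithm:
  3s^4−57s^3+375s^2−987s+882 = (−3s^2+15s−18)(−s^2+14s−49) + (0)
Last nonzero remainder: −s^2+14s−49. Dividing through by −1 gives the monic gcd s^2−14s+49.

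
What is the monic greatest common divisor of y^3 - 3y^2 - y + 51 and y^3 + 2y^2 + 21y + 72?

Repeated division with remainder:
  y^3 - 3y^2 - y + 51 = (y^3 + 2y^2 + 21y + 72) + (-5y^2 - 22y - 21)
  y^3 + 2y^2 + 21y + 72 = (-(1/5)y + 12/25)(-5y^2 - 22y - 21) + ((684/25)y + 2052/25)
  -5y^2 - 22y - 21 = (-(125/684)y - 175/684)((684/25)y + 2052/25) + (0)
Last nonzero remainder: (684/25)y + 2052/25. Dividing through by 684/25 gives the monic gcd y + 3.

y + 3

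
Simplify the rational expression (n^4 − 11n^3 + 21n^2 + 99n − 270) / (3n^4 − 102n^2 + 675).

(n − 6)/(3n + 15)

Repeated division with remainder:
  n^4 − 11n^3 + 21n^2 + 99n − 270 = (1/3)(3n^4 − 102n^2 + 675) + (−11n^3 + 55n^2 + 99n − 495)
  3n^4 − 102n^2 + 675 = (−(3/11)n − 15/11)(−11n^3 + 55n^2 + 99n − 495) + (0)
Last nonzero remainder: −11n^3 + 55n^2 + 99n − 495. Dividing through by −11 gives the monic gcd n^3 − 5n^2 − 9n + 45.
Cancel n^3 − 5n^2 − 9n + 45 from numerator and denominator to get the reduced form.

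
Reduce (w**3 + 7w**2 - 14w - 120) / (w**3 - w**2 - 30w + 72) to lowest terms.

(w + 5)/(w - 3)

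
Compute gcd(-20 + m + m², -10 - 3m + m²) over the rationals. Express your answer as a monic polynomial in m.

By polynomial division,
  m² + m - 20 = (m² - 3m - 10) + (4m - 10)
  m² - 3m - 10 = ((1/4)m - 1/8)(4m - 10) + (-45/4)
  4m - 10 = (-(16/45)m + 8/9)(-45/4) + (0)
The last nonzero remainder is the constant -45/4, so the polynomials are coprime and gcd = 1.

1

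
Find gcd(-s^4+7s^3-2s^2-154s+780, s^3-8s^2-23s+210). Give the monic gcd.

Euclidean algorithm in ℚ[s]:
  -s^4+7s^3-2s^2-154s+780 = (-s-1)(s^3-8s^2-23s+210) + (-33s^2+33s+990)
  s^3-8s^2-23s+210 = (-(1/33)s+7/33)(-33s^2+33s+990) + (0)
Last nonzero remainder: -33s^2+33s+990. Dividing through by -33 gives the monic gcd s^2-s-30.

s^2-s-30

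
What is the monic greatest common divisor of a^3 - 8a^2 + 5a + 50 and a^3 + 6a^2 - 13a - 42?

a + 2

Repeated division with remainder:
  a^3 - 8a^2 + 5a + 50 = (a^3 + 6a^2 - 13a - 42) + (-14a^2 + 18a + 92)
  a^3 + 6a^2 - 13a - 42 = (-(1/14)a - 51/98)(-14a^2 + 18a + 92) + ((144/49)a + 288/49)
  -14a^2 + 18a + 92 = (-(343/72)a + 1127/72)((144/49)a + 288/49) + (0)
Last nonzero remainder: (144/49)a + 288/49. Dividing through by 144/49 gives the monic gcd a + 2.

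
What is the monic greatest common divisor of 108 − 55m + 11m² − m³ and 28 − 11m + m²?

−4 + m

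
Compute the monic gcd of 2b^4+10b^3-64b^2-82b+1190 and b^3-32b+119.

Apply the Euclidean algorithm:
  2b^4+10b^3-64b^2-82b+1190 = (2b+10)(b^3-32b+119) + (0)
The last nonzero remainder b^3-32b+119 is already monic.

b^3-32b+119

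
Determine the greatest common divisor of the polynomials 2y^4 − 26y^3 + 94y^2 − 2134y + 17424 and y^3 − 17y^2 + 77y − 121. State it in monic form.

y − 11

Euclidean algorithm in ℚ[y]:
  2y^4 − 26y^3 + 94y^2 − 2134y + 17424 = (2y + 8)(y^3 − 17y^2 + 77y − 121) + (76y^2 − 2508y + 18392)
  y^3 − 17y^2 + 77y − 121 = ((1/76)y + 4/19)(76y^2 − 2508y + 18392) + (363y − 3993)
  76y^2 − 2508y + 18392 = ((76/363)y − 152/33)(363y − 3993) + (0)
Last nonzero remainder: 363y − 3993. Dividing through by 363 gives the monic gcd y − 11.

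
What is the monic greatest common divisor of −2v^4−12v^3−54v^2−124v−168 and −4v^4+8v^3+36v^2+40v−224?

v^2+4v+7

By polynomial division,
  −2v^4−12v^3−54v^2−124v−168 = (1/2)(−4v^4+8v^3+36v^2+40v−224) + (−16v^3−72v^2−144v−56)
  −4v^4+8v^3+36v^2+40v−224 = ((1/4)v−13/8)(−16v^3−72v^2−144v−56) + (−45v^2−180v−315)
  −16v^3−72v^2−144v−56 = ((16/45)v+8/45)(−45v^2−180v−315) + (0)
Last nonzero remainder: −45v^2−180v−315. Dividing through by −45 gives the monic gcd v^2+4v+7.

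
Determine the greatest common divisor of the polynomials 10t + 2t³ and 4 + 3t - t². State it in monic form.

1

By polynomial division,
  2t³ + 10t = (-2t - 6)(-t² + 3t + 4) + (36t + 24)
  -t² + 3t + 4 = (-(1/36)t + 11/108)(36t + 24) + (14/9)
  36t + 24 = ((162/7)t + 108/7)(14/9) + (0)
The last nonzero remainder is the constant 14/9, so the polynomials are coprime and gcd = 1.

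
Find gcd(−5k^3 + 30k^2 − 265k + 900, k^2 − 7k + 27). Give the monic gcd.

1

Apply the Euclidean algorithm:
  −5k^3 + 30k^2 − 265k + 900 = (−5k − 5)(k^2 − 7k + 27) + (−165k + 1035)
  k^2 − 7k + 27 = (−(1/165)k + 8/1815)(−165k + 1035) + (2715/121)
  −165k + 1035 = (−(1331/181)k + 8349/181)(2715/121) + (0)
The last nonzero remainder is the constant 2715/121, so the polynomials are coprime and gcd = 1.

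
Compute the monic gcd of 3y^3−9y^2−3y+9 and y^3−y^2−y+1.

Apply the Euclidean algorithm:
  3y^3−9y^2−3y+9 = (3)(y^3−y^2−y+1) + (−6y^2+6)
  y^3−y^2−y+1 = (−(1/6)y+1/6)(−6y^2+6) + (0)
Last nonzero remainder: −6y^2+6. Dividing through by −6 gives the monic gcd y^2−1.

y^2−1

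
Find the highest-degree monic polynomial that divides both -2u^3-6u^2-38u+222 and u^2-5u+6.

u-3

By polynomial division,
  -2u^3-6u^2-38u+222 = (-2u-16)(u^2-5u+6) + (-106u+318)
  u^2-5u+6 = (-(1/106)u+1/53)(-106u+318) + (0)
Last nonzero remainder: -106u+318. Dividing through by -106 gives the monic gcd u-3.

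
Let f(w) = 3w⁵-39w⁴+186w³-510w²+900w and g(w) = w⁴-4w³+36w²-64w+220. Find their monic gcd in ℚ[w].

w²-2w+10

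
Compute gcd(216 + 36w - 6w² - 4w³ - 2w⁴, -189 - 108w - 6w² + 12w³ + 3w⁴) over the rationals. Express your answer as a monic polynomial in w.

-9 + w²

Apply the Euclidean algorithm:
  -2w⁴ - 4w³ - 6w² + 36w + 216 = (-2/3)(3w⁴ + 12w³ - 6w² - 108w - 189) + (4w³ - 10w² - 36w + 90)
  3w⁴ + 12w³ - 6w² - 108w - 189 = ((3/4)w + 39/8)(4w³ - 10w² - 36w + 90) + ((279/4)w² - 2511/4)
  4w³ - 10w² - 36w + 90 = ((16/279)w - 40/279)((279/4)w² - 2511/4) + (0)
Last nonzero remainder: (279/4)w² - 2511/4. Dividing through by 279/4 gives the monic gcd w² - 9.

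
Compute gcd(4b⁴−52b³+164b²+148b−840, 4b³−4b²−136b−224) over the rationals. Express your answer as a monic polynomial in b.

By polynomial division,
  4b⁴−52b³+164b²+148b−840 = (b−12)(4b³−4b²−136b−224) + (252b²−1260b−3528)
  4b³−4b²−136b−224 = ((1/63)b+4/63)(252b²−1260b−3528) + (0)
Last nonzero remainder: 252b²−1260b−3528. Dividing through by 252 gives the monic gcd b²−5b−14.

b²−5b−14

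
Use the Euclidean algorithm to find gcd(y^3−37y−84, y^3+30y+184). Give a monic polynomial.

y+4

Apply the Euclidean algorithm:
  y^3−37y−84 = (y^3+30y+184) + (−67y−268)
  y^3+30y+184 = (−(1/67)y^2+(4/67)y−46/67)(−67y−268) + (0)
Last nonzero remainder: −67y−268. Dividing through by −67 gives the monic gcd y+4.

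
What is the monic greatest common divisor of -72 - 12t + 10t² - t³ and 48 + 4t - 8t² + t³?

-12 - 4t + t²

By polynomial division,
  -t³ + 10t² - 12t - 72 = (-1)(t³ - 8t² + 4t + 48) + (2t² - 8t - 24)
  t³ - 8t² + 4t + 48 = ((1/2)t - 2)(2t² - 8t - 24) + (0)
Last nonzero remainder: 2t² - 8t - 24. Dividing through by 2 gives the monic gcd t² - 4t - 12.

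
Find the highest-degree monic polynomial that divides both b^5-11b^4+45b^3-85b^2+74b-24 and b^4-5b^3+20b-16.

Euclidean algorithm in ℚ[b]:
  b^5-11b^4+45b^3-85b^2+74b-24 = (b-6)(b^4-5b^3+20b-16) + (15b^3-105b^2+210b-120)
  b^4-5b^3+20b-16 = ((1/15)b+2/15)(15b^3-105b^2+210b-120) + (0)
Last nonzero remainder: 15b^3-105b^2+210b-120. Dividing through by 15 gives the monic gcd b^3-7b^2+14b-8.

b^3-7b^2+14b-8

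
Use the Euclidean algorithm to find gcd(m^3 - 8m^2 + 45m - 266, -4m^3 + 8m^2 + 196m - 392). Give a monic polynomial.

m - 7

Repeated division with remainder:
  m^3 - 8m^2 + 45m - 266 = (-1/4)(-4m^3 + 8m^2 + 196m - 392) + (-6m^2 + 94m - 364)
  -4m^3 + 8m^2 + 196m - 392 = ((2/3)m + 82/9)(-6m^2 + 94m - 364) + (-(3760/9)m + 26320/9)
  -6m^2 + 94m - 364 = ((27/1880)m - 117/940)(-(3760/9)m + 26320/9) + (0)
Last nonzero remainder: -(3760/9)m + 26320/9. Dividing through by -3760/9 gives the monic gcd m - 7.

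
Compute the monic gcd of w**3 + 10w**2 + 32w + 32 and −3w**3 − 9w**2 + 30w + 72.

w**2 + 6w + 8

Euclidean algorithm in ℚ[w]:
  w**3 + 10w**2 + 32w + 32 = (−1/3)(−3w**3 − 9w**2 + 30w + 72) + (7w**2 + 42w + 56)
  −3w**3 − 9w**2 + 30w + 72 = (−(3/7)w + 9/7)(7w**2 + 42w + 56) + (0)
Last nonzero remainder: 7w**2 + 42w + 56. Dividing through by 7 gives the monic gcd w**2 + 6w + 8.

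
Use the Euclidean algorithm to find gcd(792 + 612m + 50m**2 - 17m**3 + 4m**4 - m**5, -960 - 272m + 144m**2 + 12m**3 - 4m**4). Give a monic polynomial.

By polynomial division,
  -m**5 + 4m**4 - 17m**3 + 50m**2 + 612m + 792 = ((1/4)m - 1/4)(-4m**4 + 12m**3 + 144m**2 - 272m - 960) + (-50m**3 + 154m**2 + 784m + 552)
  -4m**4 + 12m**3 + 144m**2 - 272m - 960 = ((2/25)m + 4/625)(-50m**3 + 154m**2 + 784m + 552) + ((50184/625)m**2 - (200736/625)m - 602208/625)
  -50m**3 + 154m**2 + 784m + 552 = (-(15625/25092)m - 14375/25092)((50184/625)m**2 - (200736/625)m - 602208/625) + (0)
Last nonzero remainder: (50184/625)m**2 - (200736/625)m - 602208/625. Dividing through by 50184/625 gives the monic gcd m**2 - 4m - 12.

-12 - 4m + m**2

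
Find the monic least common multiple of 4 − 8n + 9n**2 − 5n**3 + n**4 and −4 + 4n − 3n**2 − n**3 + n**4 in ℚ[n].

8 − 12n + 10n**2 − n**3 − 3n**4 + n**5

Euclidean algorithm in ℚ[n]:
  n**4 − 5n**3 + 9n**2 − 8n + 4 = (n**4 − n**3 − 3n**2 + 4n − 4) + (−4n**3 + 12n**2 − 12n + 8)
  n**4 − n**3 − 3n**2 + 4n − 4 = (−(1/4)n − 1/2)(−4n**3 + 12n**2 − 12n + 8) + (0)
Last nonzero remainder: −4n**3 + 12n**2 − 12n + 8. Dividing through by −4 gives the monic gcd n**3 − 3n**2 + 3n − 2.
Then lcm(f, g) = f·g / gcd(f, g); expanding and making the result monic gives the answer.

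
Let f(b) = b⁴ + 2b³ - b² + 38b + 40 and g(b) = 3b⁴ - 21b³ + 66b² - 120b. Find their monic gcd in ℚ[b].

Apply the Euclidean algorithm:
  b⁴ + 2b³ - b² + 38b + 40 = (1/3)(3b⁴ - 21b³ + 66b² - 120b) + (9b³ - 23b² + 78b + 40)
  3b⁴ - 21b³ + 66b² - 120b = ((1/3)b - 40/27)(9b³ - 23b² + 78b + 40) + ((160/27)b² - (160/9)b + 1600/27)
  9b³ - 23b² + 78b + 40 = ((243/160)b + 27/40)((160/27)b² - (160/9)b + 1600/27) + (0)
Last nonzero remainder: (160/27)b² - (160/9)b + 1600/27. Dividing through by 160/27 gives the monic gcd b² - 3b + 10.

b² - 3b + 10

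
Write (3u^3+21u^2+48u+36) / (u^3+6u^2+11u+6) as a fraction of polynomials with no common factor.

(3u+6)/(u+1)

Apply the Euclidean algorithm:
  3u^3+21u^2+48u+36 = (3)(u^3+6u^2+11u+6) + (3u^2+15u+18)
  u^3+6u^2+11u+6 = ((1/3)u+1/3)(3u^2+15u+18) + (0)
Last nonzero remainder: 3u^2+15u+18. Dividing through by 3 gives the monic gcd u^2+5u+6.
Cancel u^2+5u+6 from numerator and denominator to get the reduced form.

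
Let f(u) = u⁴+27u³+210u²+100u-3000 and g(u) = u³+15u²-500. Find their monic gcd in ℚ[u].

Euclidean algorithm in ℚ[u]:
  u⁴+27u³+210u²+100u-3000 = (u+12)(u³+15u²-500) + (30u²+600u+3000)
  u³+15u²-500 = ((1/30)u-1/6)(30u²+600u+3000) + (0)
Last nonzero remainder: 30u²+600u+3000. Dividing through by 30 gives the monic gcd u²+20u+100.

u²+20u+100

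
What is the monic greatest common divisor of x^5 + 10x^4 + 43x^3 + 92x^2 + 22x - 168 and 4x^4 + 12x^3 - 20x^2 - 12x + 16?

Euclidean algorithm in ℚ[x]:
  x^5 + 10x^4 + 43x^3 + 92x^2 + 22x - 168 = ((1/4)x + 7/4)(4x^4 + 12x^3 - 20x^2 - 12x + 16) + (27x^3 + 130x^2 + 39x - 196)
  4x^4 + 12x^3 - 20x^2 - 12x + 16 = ((4/27)x - 196/729)(27x^3 + 130x^2 + 39x - 196) + ((6688/729)x^2 + (6688/243)x - 26752/729)
  27x^3 + 130x^2 + 39x - 196 = ((19683/6688)x + 35721/6688)((6688/729)x^2 + (6688/243)x - 26752/729) + (0)
Last nonzero remainder: (6688/729)x^2 + (6688/243)x - 26752/729. Dividing through by 6688/729 gives the monic gcd x^2 + 3x - 4.

x^2 + 3x - 4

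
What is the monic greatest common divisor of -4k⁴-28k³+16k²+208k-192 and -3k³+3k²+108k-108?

k²+5k-6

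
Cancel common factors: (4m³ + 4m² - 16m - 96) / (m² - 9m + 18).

Apply the Euclidean algorithm:
  4m³ + 4m² - 16m - 96 = (4m + 40)(m² - 9m + 18) + (272m - 816)
  m² - 9m + 18 = ((1/272)m - 3/136)(272m - 816) + (0)
Last nonzero remainder: 272m - 816. Dividing through by 272 gives the monic gcd m - 3.
Cancel m - 3 from numerator and denominator to get the reduced form.

(4m² + 16m + 32)/(m - 6)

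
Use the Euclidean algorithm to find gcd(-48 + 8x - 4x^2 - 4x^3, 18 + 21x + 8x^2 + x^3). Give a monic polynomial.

Euclidean algorithm in ℚ[x]:
  -4x^3 - 4x^2 + 8x - 48 = (-4)(x^3 + 8x^2 + 21x + 18) + (28x^2 + 92x + 24)
  x^3 + 8x^2 + 21x + 18 = ((1/28)x + 33/196)(28x^2 + 92x + 24) + ((228/49)x + 684/49)
  28x^2 + 92x + 24 = ((343/57)x + 98/57)((228/49)x + 684/49) + (0)
Last nonzero remainder: (228/49)x + 684/49. Dividing through by 228/49 gives the monic gcd x + 3.

3 + x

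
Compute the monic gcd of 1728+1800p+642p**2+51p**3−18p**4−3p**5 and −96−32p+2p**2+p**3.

Euclidean algorithm in ℚ[p]:
  −3p**5−18p**4+51p**3+642p**2+1800p+1728 = (−3p**2−12p−21)(p**3+2p**2−32p−96) + (12p**2−24p−288)
  p**3+2p**2−32p−96 = ((1/12)p+1/3)(12p**2−24p−288) + (0)
Last nonzero remainder: 12p**2−24p−288. Dividing through by 12 gives the monic gcd p**2−2p−24.

−24−2p+p**2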